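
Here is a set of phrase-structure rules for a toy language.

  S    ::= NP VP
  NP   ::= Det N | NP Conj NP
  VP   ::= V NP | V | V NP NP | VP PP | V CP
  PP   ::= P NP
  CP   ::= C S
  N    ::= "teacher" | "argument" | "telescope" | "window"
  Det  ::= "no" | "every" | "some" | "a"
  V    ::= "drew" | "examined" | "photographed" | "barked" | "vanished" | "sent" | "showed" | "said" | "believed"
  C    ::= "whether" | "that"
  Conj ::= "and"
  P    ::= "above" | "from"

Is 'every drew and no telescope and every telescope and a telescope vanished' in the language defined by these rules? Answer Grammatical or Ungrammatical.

Ungrammatical

A Det word can never sit immediately before a V word in any string this grammar generates, so the substring 'every drew' rules out a derivation.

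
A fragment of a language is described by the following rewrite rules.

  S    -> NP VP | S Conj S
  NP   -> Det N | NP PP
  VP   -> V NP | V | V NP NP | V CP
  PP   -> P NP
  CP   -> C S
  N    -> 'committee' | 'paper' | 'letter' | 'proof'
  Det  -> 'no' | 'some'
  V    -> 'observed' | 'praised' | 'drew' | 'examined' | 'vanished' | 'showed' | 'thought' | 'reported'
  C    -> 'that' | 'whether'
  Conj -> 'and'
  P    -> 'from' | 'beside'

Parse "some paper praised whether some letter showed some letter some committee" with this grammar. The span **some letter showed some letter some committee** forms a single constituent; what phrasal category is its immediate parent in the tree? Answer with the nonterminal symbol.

S
  NP
    Det: some
    N: paper
  VP
    V: praised
    CP
      C: whether
      S
        NP
          Det: some
          N: letter
        VP
          V: showed
          NP
            Det: some
            N: letter
          NP
            Det: some
            N: committee
The span 'some letter showed some letter some committee' is the S node built by S → NP VP.
Its mother is the CP built by CP → C S.

CP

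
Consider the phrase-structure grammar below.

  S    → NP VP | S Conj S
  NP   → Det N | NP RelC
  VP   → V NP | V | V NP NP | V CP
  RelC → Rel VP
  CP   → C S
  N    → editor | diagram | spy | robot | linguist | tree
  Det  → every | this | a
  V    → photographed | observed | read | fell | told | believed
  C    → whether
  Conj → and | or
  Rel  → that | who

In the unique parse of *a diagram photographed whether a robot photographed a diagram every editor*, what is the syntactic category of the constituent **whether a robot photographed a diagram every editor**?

S
  NP
    Det: a
    N: diagram
  VP
    V: photographed
    CP
      C: whether
      S
        NP
          Det: a
          N: robot
        VP
          V: photographed
          NP
            Det: a
            N: diagram
          NP
            Det: every
            N: editor
The span 'whether a robot photographed a diagram every editor' is the CP node built by CP → C S.

CP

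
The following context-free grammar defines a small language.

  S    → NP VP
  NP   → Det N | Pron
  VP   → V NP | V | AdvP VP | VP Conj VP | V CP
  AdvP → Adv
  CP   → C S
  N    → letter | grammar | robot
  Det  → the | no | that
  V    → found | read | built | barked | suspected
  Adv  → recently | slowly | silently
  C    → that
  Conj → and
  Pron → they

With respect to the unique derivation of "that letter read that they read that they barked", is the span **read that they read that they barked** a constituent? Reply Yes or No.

[S [NP [Det that] [N letter]] [VP [V read] [CP [C that] [S [NP [Pron they]] [VP [V read] [CP [C that] [S [NP [Pron they]] [VP [V barked]]]]]]]]]
The words 'read that they read that they barked' are exhaustively dominated by a single VP node (built by VP → V CP), so they form a constituent.

Yes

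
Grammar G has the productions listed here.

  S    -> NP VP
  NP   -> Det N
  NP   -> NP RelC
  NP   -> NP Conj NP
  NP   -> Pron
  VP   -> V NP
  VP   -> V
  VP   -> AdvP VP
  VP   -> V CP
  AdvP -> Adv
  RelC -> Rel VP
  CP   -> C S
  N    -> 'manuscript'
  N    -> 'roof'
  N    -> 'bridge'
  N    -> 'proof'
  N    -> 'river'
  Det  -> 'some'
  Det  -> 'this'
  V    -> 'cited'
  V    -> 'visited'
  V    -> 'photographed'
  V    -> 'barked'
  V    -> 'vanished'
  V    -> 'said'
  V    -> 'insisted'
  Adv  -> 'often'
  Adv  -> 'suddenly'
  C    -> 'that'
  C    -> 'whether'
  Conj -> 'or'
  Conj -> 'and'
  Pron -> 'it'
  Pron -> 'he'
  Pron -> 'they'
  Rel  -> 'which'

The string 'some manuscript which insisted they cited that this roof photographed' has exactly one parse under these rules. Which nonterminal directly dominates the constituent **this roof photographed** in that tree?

CP

S
  NP
    NP
      Det: some
      N: manuscript
    RelC
      Rel: which
      VP
        V: insisted
        NP
          Pron: they
  VP
    V: cited
    CP
      C: that
      S
        NP
          Det: this
          N: roof
        VP
          V: photographed
The span 'this roof photographed' is the S node built by S → NP VP.
Its mother is the CP built by CP → C S.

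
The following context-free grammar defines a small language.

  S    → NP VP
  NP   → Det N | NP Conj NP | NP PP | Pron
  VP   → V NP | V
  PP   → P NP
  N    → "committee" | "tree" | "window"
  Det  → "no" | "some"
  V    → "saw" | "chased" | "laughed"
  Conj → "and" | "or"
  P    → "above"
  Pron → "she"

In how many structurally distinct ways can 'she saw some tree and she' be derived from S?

1

[S [NP [Pron she]] [VP [V saw] [NP [NP [Det some] [N tree]] [Conj and] [NP [Pron she]]]]]
No rule offers an alternative attachment or grouping for any span, so this is the only derivation.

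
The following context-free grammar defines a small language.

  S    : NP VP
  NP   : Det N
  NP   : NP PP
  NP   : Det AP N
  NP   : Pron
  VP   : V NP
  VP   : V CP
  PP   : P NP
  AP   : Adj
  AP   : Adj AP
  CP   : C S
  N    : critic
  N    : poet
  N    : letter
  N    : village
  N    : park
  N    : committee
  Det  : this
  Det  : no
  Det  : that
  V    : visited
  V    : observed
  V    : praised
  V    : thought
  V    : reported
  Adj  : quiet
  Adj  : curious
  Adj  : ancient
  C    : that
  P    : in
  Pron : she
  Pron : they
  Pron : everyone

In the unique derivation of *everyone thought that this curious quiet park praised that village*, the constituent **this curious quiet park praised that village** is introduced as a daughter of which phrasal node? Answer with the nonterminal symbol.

CP

[S [NP [Pron everyone]] [VP [V thought] [CP [C that] [S [NP [Det this] [AP [Adj curious] [AP [Adj quiet]]] [N park]] [VP [V praised] [NP [Det that] [N village]]]]]]]
The span 'this curious quiet park praised that village' is the S node built by S → NP VP.
Its mother is the CP built by CP → C S.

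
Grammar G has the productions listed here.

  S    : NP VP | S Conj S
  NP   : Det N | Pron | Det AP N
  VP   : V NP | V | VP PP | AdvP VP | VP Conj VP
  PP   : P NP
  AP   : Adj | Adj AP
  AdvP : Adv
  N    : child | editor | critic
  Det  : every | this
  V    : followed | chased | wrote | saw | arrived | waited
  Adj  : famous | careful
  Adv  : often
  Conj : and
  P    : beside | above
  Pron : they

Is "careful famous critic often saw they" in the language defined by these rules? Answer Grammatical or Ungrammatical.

For S → NP VP, no prefix of the string parses as an NP. The alternative S rule S → S Conj S likewise has no satisfying split.

Ungrammatical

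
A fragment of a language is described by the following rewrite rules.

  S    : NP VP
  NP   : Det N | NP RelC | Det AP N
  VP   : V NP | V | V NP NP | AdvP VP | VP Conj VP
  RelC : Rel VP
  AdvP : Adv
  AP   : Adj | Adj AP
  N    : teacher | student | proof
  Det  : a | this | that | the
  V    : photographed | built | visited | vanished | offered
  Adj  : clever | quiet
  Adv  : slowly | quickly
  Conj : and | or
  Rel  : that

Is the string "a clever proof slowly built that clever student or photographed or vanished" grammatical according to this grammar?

S
  NP
    Det: a
    AP
      Adj: clever
    N: proof
  VP
    AdvP
      Adv: slowly
    VP
      VP
        V: built
        NP
          Det: that
          AP
            Adj: clever
          N: student
      Conj: or
      VP
        VP
          V: photographed
        Conj: or
        VP
          V: vanished
The bracketing above is licensed at every node by one of the given productions, with S at the root.

Grammatical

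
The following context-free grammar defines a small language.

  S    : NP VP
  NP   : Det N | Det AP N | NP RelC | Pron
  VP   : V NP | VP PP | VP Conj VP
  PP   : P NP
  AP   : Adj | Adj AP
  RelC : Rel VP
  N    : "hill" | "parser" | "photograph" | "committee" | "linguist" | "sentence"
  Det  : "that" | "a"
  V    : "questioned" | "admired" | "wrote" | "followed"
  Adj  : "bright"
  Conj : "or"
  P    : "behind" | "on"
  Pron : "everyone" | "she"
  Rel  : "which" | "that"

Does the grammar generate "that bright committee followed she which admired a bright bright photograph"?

Grammatical

[S [NP [Det that] [AP [Adj bright]] [N committee]] [VP [V followed] [NP [NP [Pron she]] [RelC [Rel which] [VP [V admired] [NP [Det a] [AP [Adj bright] [AP [Adj bright]]] [N photograph]]]]]]]
The bracketing above is licensed at every node by one of the given productions, with S at the root.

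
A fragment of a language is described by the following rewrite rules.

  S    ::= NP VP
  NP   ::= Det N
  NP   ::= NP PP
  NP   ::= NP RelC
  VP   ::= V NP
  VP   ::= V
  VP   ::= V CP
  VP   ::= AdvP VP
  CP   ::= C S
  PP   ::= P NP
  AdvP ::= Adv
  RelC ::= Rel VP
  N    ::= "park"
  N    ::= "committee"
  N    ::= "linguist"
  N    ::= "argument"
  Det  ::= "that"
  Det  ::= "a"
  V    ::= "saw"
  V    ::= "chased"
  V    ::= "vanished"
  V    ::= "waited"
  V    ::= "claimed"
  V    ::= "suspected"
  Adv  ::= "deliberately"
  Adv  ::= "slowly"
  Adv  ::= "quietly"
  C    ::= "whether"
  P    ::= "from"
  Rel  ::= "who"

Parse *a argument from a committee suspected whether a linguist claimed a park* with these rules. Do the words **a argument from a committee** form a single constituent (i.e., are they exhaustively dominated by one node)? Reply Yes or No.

[S [NP [NP [Det a] [N argument]] [PP [P from] [NP [Det a] [N committee]]]] [VP [V suspected] [CP [C whether] [S [NP [Det a] [N linguist]] [VP [V claimed] [NP [Det a] [N park]]]]]]]
The words 'a argument from a committee' are exhaustively dominated by a single NP node (built by NP → NP PP), so they form a constituent.

Yes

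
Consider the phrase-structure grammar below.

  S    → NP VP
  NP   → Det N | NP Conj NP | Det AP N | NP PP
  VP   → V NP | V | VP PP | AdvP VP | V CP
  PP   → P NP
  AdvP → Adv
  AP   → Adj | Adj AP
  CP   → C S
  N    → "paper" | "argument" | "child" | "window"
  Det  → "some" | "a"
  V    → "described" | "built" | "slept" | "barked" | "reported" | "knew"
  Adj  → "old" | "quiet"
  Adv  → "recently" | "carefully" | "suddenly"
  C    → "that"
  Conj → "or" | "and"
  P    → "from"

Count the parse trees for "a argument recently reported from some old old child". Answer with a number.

The two bracketings:
[S [NP [Det a] [N argument]] [VP [VP [AdvP [Adv recently]] [VP [V reported]]] [PP [P from] [NP [Det some] [AP [Adj old] [AP [Adj old]]] [N child]]]]]
[S [NP [Det a] [N argument]] [VP [AdvP [Adv recently]] [VP [VP [V reported]] [PP [P from] [NP [Det some] [AP [Adj old] [AP [Adj old]]] [N child]]]]]]
The trees differ in how a recursive rule is bracketed over the same span.

2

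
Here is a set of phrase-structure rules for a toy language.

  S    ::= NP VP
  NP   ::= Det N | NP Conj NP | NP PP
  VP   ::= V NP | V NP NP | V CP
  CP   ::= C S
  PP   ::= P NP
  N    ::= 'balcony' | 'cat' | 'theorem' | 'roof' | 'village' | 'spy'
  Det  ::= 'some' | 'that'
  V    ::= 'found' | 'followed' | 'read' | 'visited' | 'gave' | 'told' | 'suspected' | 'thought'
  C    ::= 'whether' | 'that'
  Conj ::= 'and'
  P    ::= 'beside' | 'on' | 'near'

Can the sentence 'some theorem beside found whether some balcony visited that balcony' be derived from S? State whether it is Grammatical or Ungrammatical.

A P word can never sit immediately before a V word in any string this grammar generates, so the substring 'beside found' rules out a derivation.

Ungrammatical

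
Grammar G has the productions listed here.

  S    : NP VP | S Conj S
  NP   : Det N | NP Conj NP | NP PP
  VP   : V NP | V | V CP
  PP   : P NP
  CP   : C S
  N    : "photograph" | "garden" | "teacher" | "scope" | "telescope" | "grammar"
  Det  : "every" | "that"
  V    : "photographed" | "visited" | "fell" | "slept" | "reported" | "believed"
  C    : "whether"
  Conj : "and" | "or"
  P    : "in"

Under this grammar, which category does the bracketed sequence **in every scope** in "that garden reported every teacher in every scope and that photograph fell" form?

PP

[S [S [NP [Det that] [N garden]] [VP [V reported] [NP [NP [Det every] [N teacher]] [PP [P in] [NP [Det every] [N scope]]]]]] [Conj and] [S [NP [Det that] [N photograph]] [VP [V fell]]]]
The span 'in every scope' is the PP node built by PP → P NP.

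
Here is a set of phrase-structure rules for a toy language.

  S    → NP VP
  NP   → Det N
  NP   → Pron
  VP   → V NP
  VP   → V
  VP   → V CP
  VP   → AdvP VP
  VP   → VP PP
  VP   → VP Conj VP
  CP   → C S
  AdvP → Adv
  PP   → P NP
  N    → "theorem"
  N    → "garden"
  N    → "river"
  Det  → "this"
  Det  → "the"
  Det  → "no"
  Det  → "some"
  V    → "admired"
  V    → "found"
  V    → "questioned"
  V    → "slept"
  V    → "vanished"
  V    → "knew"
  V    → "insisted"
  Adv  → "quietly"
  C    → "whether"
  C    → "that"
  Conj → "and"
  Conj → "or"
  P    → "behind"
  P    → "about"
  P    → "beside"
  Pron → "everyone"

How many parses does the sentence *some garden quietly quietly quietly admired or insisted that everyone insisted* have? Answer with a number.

4

Two of the 4 distinct bracketings:
[S [NP [Det some] [N garden]] [VP [AdvP [Adv quietly]] [VP [AdvP [Adv quietly]] [VP [AdvP [Adv quietly]] [VP [VP [V admired]] [Conj or] [VP [V insisted] [CP [C that] [S [NP [Pron everyone]] [VP [V insisted]]]]]]]]]]
[S [NP [Det some] [N garden]] [VP [AdvP [Adv quietly]] [VP [AdvP [Adv quietly]] [VP [VP [AdvP [Adv quietly]] [VP [V admired]]] [Conj or] [VP [V insisted] [CP [C that] [S [NP [Pron everyone]] [VP [V insisted]]]]]]]]]
The trees differ in how a recursive rule is bracketed over the same span.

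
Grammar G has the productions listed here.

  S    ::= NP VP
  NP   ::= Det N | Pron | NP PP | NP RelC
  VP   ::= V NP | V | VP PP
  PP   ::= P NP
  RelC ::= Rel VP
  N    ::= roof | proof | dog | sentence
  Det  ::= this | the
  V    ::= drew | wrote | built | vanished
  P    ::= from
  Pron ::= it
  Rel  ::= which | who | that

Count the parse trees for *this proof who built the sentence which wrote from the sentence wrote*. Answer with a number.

6

Two of the 6 distinct bracketings:
[S [NP [NP [NP [Det this] [N proof]] [RelC [Rel who] [VP [V built] [NP [NP [Det the] [N sentence]] [RelC [Rel which] [VP [V wrote]]]]]]] [PP [P from] [NP [Det the] [N sentence]]]] [VP [V wrote]]]
[S [NP [NP [NP [NP [Det this] [N proof]] [RelC [Rel who] [VP [V built] [NP [Det the] [N sentence]]]]] [RelC [Rel which] [VP [V wrote]]]] [PP [P from] [NP [Det the] [N sentence]]]] [VP [V wrote]]]
The trees differ in how a recursive rule is bracketed over the same span.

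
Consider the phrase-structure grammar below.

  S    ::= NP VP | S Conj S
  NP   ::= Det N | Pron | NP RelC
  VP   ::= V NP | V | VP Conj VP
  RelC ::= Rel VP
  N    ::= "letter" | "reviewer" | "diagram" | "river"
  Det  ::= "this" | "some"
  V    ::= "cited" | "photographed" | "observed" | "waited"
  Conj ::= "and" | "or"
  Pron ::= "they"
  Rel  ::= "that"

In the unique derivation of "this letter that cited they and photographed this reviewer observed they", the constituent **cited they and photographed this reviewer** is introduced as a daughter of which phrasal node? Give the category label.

RelC

S
  NP
    NP
      Det: this
      N: letter
    RelC
      Rel: that
      VP
        VP
          V: cited
          NP
            Pron: they
        Conj: and
        VP
          V: photographed
          NP
            Det: this
            N: reviewer
  VP
    V: observed
    NP
      Pron: they
The span 'cited they and photographed this reviewer' is the VP node built by VP → VP Conj VP.
Its mother is the RelC built by RelC → Rel VP.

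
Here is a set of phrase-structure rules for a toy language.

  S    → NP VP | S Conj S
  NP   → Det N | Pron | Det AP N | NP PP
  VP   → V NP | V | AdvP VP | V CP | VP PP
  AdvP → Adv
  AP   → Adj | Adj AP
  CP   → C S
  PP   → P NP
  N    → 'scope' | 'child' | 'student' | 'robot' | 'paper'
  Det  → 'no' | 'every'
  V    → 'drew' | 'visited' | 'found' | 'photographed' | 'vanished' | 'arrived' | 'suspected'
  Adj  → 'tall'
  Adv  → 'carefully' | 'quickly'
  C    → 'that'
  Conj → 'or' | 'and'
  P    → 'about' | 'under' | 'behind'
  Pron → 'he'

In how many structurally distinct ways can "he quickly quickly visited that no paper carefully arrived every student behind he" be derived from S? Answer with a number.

6

Two of the 6 distinct bracketings:
[S [NP [Pron he]] [VP [AdvP [Adv quickly]] [VP [AdvP [Adv quickly]] [VP [V visited] [CP [C that] [S [NP [Det no] [N paper]] [VP [AdvP [Adv carefully]] [VP [V arrived] [NP [NP [Det every] [N student]] [PP [P behind] [NP [Pron he]]]]]]]]]]]]
[S [NP [Pron he]] [VP [AdvP [Adv quickly]] [VP [AdvP [Adv quickly]] [VP [V visited] [CP [C that] [S [NP [Det no] [N paper]] [VP [AdvP [Adv carefully]] [VP [VP [V arrived] [NP [Det every] [N student]]] [PP [P behind] [NP [Pron he]]]]]]]]]]]
The difference turns on whether NP → NP PP is used at the relevant span, versus an alternative expansion of NP.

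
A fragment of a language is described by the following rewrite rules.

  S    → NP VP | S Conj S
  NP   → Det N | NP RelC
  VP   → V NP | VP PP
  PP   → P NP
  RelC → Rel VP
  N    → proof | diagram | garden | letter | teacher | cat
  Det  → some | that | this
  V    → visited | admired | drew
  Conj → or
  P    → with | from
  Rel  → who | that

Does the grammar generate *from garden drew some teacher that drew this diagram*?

Ungrammatical

A P word can never sit immediately before an N word in any string this grammar generates, so the substring 'from garden' rules out a derivation.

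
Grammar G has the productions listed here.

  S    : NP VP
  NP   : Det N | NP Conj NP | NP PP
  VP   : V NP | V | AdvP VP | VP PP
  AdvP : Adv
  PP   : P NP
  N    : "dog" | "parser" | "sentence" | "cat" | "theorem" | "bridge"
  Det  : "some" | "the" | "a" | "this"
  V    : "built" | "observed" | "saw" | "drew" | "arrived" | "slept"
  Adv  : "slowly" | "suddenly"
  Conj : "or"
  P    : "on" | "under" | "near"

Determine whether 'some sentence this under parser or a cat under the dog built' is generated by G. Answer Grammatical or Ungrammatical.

Ungrammatical

An N word can never sit immediately before a Det word in any string this grammar generates, so the substring 'sentence this' rules out a derivation.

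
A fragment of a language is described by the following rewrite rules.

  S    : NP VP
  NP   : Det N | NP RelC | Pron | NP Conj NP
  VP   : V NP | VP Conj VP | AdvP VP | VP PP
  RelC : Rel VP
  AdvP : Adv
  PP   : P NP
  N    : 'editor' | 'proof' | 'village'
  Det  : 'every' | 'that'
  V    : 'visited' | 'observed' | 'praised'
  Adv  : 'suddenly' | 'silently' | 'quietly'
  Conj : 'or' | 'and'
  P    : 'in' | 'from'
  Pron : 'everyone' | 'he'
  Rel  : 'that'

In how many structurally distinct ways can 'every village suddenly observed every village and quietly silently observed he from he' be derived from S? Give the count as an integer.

9

Two of the 9 distinct bracketings:
[S [NP [Det every] [N village]] [VP [VP [AdvP [Adv suddenly]] [VP [V observed] [NP [Det every] [N village]]]] [Conj and] [VP [AdvP [Adv quietly]] [VP [AdvP [Adv silently]] [VP [VP [V observed] [NP [Pron he]]] [PP [P from] [NP [Pron he]]]]]]]]
[S [NP [Det every] [N village]] [VP [VP [AdvP [Adv suddenly]] [VP [V observed] [NP [Det every] [N village]]]] [Conj and] [VP [AdvP [Adv quietly]] [VP [VP [AdvP [Adv silently]] [VP [V observed] [NP [Pron he]]]] [PP [P from] [NP [Pron he]]]]]]]
The trees differ in how a recursive rule is bracketed over the same span.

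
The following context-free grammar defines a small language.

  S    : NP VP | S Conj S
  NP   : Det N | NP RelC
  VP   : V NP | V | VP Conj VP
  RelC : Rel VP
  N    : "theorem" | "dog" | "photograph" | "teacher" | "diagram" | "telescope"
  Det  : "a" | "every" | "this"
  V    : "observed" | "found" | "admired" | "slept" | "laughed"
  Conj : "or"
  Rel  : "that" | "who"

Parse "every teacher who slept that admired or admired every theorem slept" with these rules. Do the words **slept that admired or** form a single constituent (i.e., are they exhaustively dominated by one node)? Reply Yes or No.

[S [NP [NP [NP [Det every] [N teacher]] [RelC [Rel who] [VP [V slept]]]] [RelC [Rel that] [VP [VP [V admired]] [Conj or] [VP [V admired] [NP [Det every] [N theorem]]]]]] [VP [V slept]]]
The smallest constituent containing 'slept that admired or' is the NP spanning 'every teacher who slept that admired or admired every theorem'; no single node in the tree dominates exactly the given words.

No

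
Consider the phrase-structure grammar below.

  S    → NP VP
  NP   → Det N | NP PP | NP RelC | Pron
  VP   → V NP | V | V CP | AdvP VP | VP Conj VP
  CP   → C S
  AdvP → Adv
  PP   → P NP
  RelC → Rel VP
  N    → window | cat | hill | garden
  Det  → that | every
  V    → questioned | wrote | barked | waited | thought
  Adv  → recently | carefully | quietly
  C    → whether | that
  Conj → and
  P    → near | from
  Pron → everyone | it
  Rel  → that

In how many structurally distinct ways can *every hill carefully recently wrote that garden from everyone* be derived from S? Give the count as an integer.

1

[S [NP [Det every] [N hill]] [VP [AdvP [Adv carefully]] [VP [AdvP [Adv recently]] [VP [V wrote] [NP [NP [Det that] [N garden]] [PP [P from] [NP [Pron everyone]]]]]]]]
No rule offers an alternative attachment or grouping for any span, so this is the only derivation.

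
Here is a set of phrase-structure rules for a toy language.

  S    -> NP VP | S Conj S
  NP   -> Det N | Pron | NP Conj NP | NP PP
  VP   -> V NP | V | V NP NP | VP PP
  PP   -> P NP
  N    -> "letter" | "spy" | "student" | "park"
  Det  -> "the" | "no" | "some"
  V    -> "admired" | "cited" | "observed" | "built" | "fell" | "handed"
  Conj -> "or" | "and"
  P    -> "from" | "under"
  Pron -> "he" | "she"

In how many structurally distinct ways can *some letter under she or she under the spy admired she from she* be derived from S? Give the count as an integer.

Two of the 10 distinct bracketings:
[S [NP [NP [NP [Det some] [N letter]] [PP [P under] [NP [Pron she]]]] [Conj or] [NP [NP [Pron she]] [PP [P under] [NP [Det the] [N spy]]]]] [VP [V admired] [NP [NP [Pron she]] [PP [P from] [NP [Pron she]]]]]]
[S [NP [NP [NP [Det some] [N letter]] [PP [P under] [NP [Pron she]]]] [Conj or] [NP [NP [Pron she]] [PP [P under] [NP [Det the] [N spy]]]]] [VP [VP [V admired] [NP [Pron she]]] [PP [P from] [NP [Pron she]]]]]
The difference turns on whether VP → VP PP is used at the relevant span, versus an alternative expansion of VP.

10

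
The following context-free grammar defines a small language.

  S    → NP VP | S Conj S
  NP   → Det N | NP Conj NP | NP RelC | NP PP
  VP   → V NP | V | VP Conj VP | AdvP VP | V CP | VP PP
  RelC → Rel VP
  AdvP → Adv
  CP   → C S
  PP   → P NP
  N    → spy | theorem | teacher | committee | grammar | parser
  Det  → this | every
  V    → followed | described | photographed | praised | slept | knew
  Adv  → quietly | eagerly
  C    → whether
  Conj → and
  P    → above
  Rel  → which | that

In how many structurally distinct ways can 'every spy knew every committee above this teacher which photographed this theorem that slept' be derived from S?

Two of the 7 distinct bracketings:
[S [NP [Det every] [N spy]] [VP [V knew] [NP [NP [NP [Det every] [N committee]] [PP [P above] [NP [Det this] [N teacher]]]] [RelC [Rel which] [VP [V photographed] [NP [NP [Det this] [N theorem]] [RelC [Rel that] [VP [V slept]]]]]]]]]
[S [NP [Det every] [N spy]] [VP [V knew] [NP [NP [NP [NP [Det every] [N committee]] [PP [P above] [NP [Det this] [N teacher]]]] [RelC [Rel which] [VP [V photographed] [NP [Det this] [N theorem]]]]] [RelC [Rel that] [VP [V slept]]]]]]
The trees differ in how a recursive rule is bracketed over the same span.

7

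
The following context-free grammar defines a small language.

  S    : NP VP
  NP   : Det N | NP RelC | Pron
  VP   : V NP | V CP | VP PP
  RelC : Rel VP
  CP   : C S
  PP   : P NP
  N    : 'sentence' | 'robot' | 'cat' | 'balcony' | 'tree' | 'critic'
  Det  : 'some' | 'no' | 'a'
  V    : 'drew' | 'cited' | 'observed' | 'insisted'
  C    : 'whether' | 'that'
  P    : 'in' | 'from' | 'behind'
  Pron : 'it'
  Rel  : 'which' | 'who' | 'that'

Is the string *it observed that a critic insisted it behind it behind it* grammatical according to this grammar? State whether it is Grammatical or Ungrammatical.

[S [NP [Pron it]] [VP [V observed] [CP [C that] [S [NP [Det a] [N critic]] [VP [VP [VP [V insisted] [NP [Pron it]]] [PP [P behind] [NP [Pron it]]]] [PP [P behind] [NP [Pron it]]]]]]]]
Each bracket corresponds to one application of a listed rule, so the string is derivable from S.

Grammatical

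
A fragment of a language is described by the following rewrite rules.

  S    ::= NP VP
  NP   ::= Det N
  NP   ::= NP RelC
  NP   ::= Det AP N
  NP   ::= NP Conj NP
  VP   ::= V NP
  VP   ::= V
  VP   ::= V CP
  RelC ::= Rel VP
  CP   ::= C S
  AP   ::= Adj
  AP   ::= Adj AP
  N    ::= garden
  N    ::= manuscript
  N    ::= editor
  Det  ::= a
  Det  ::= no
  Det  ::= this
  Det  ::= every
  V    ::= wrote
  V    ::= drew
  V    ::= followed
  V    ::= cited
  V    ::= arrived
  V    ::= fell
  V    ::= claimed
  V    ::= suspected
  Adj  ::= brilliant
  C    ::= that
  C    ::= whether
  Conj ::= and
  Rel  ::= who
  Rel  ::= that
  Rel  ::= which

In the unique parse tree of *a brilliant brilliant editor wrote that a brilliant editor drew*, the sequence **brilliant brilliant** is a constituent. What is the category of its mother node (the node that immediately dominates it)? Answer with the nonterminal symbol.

NP

S
  NP
    Det: a
    AP
      Adj: brilliant
      AP
        Adj: brilliant
    N: editor
  VP
    V: wrote
    CP
      C: that
      S
        NP
          Det: a
          AP
            Adj: brilliant
          N: editor
        VP
          V: drew
The span 'brilliant brilliant' is the AP node built by AP → Adj AP.
Its mother is the NP built by NP → Det AP N.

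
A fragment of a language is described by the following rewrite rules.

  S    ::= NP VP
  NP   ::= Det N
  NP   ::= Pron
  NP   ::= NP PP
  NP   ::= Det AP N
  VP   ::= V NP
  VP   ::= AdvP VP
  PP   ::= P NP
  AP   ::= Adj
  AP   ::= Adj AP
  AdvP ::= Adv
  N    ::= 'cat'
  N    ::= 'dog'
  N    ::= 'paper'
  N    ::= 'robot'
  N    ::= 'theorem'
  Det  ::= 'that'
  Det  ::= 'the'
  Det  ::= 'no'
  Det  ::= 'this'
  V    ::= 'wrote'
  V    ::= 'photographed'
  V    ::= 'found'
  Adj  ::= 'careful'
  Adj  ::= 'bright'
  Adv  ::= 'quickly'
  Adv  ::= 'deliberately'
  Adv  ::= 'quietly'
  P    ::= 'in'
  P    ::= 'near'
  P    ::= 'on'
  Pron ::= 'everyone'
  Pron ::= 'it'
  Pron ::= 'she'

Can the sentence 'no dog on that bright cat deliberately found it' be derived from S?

Grammatical

[S [NP [NP [Det no] [N dog]] [PP [P on] [NP [Det that] [AP [Adj bright]] [N cat]]]] [VP [AdvP [Adv deliberately]] [VP [V found] [NP [Pron it]]]]]
Each bracket corresponds to one application of a listed rule, so the string is derivable from S.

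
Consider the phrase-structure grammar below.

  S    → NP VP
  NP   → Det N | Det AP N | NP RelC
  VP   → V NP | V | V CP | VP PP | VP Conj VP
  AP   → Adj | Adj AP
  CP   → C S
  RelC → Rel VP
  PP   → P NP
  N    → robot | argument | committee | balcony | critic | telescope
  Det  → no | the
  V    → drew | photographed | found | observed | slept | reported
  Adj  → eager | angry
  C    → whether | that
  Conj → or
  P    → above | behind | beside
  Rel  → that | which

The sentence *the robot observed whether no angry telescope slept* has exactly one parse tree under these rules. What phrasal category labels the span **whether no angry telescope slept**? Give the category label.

CP

S
  NP
    Det: the
    N: robot
  VP
    V: observed
    CP
      C: whether
      S
        NP
          Det: no
          AP
            Adj: angry
          N: telescope
        VP
          V: slept
The span 'whether no angry telescope slept' is the CP node built by CP → C S.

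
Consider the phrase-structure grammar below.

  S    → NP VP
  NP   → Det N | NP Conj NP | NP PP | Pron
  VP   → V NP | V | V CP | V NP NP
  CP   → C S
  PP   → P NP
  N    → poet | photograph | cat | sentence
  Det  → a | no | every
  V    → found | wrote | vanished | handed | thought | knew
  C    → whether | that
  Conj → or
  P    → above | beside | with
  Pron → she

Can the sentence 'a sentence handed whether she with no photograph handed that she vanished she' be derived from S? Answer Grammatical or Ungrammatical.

Grammatical

[S [NP [Det a] [N sentence]] [VP [V handed] [CP [C whether] [S [NP [NP [Pron she]] [PP [P with] [NP [Det no] [N photograph]]]] [VP [V handed] [CP [C that] [S [NP [Pron she]] [VP [V vanished] [NP [Pron she]]]]]]]]]]
Every word is introduced by a lexical rule and the phrasal rules combine the resulting categories into a single S.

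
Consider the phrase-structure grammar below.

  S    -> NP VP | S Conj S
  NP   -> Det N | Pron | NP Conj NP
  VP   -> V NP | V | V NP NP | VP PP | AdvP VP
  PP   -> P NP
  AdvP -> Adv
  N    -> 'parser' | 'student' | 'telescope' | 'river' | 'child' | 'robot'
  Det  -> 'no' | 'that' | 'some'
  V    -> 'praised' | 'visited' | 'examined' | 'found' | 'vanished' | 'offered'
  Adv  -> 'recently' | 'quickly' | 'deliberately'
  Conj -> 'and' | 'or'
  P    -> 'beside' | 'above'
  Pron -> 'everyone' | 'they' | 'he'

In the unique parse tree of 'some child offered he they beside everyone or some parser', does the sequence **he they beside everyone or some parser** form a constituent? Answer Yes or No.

[S [NP [Det some] [N child]] [VP [VP [V offered] [NP [Pron he]] [NP [Pron they]]] [PP [P beside] [NP [NP [Pron everyone]] [Conj or] [NP [Det some] [N parser]]]]]]
The smallest constituent containing 'he they beside everyone or some parser' is the VP spanning 'offered he they beside everyone or some parser'; no single node in the tree dominates exactly the given words.

No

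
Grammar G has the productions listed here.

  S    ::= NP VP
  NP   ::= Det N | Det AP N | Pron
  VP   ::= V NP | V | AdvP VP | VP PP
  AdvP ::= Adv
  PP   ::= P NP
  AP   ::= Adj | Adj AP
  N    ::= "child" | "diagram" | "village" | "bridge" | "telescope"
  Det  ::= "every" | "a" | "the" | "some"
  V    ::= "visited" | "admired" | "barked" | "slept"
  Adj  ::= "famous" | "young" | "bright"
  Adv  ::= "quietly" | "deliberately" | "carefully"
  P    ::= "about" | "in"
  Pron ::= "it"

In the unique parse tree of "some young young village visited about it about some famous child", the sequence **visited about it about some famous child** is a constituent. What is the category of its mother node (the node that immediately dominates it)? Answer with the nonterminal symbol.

[S [NP [Det some] [AP [Adj young] [AP [Adj young]]] [N village]] [VP [VP [VP [V visited]] [PP [P about] [NP [Pron it]]]] [PP [P about] [NP [Det some] [AP [Adj famous]] [N child]]]]]
The span 'visited about it about some famous child' is the VP node built by VP → VP PP.
Its mother is the S built by S → NP VP.

S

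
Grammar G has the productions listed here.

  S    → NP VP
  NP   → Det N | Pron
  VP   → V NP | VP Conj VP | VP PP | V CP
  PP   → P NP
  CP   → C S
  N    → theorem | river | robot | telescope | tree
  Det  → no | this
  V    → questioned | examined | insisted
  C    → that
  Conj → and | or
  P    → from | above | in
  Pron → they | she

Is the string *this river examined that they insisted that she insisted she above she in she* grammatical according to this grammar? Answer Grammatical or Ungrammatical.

Grammatical

[S [NP [Det this] [N river]] [VP [VP [VP [V examined] [CP [C that] [S [NP [Pron they]] [VP [V insisted] [CP [C that] [S [NP [Pron she]] [VP [V insisted] [NP [Pron she]]]]]]]]] [PP [P above] [NP [Pron she]]]] [PP [P in] [NP [Pron she]]]]]
The bracketing above is licensed at every node by one of the given productions, with S at the root.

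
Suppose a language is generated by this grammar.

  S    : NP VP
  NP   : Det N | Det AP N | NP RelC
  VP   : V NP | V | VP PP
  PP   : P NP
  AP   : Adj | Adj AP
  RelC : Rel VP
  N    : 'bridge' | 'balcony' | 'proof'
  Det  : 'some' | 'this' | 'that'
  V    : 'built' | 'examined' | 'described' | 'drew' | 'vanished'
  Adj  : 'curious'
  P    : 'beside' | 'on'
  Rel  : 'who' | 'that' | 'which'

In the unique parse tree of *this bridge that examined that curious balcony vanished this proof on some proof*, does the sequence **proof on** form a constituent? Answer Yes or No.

[S [NP [NP [Det this] [N bridge]] [RelC [Rel that] [VP [V examined] [NP [Det that] [AP [Adj curious]] [N balcony]]]]] [VP [VP [V vanished] [NP [Det this] [N proof]]] [PP [P on] [NP [Det some] [N proof]]]]]
The smallest constituent containing 'proof on' is the VP spanning 'vanished this proof on some proof'; no single node in the tree dominates exactly the given words.

No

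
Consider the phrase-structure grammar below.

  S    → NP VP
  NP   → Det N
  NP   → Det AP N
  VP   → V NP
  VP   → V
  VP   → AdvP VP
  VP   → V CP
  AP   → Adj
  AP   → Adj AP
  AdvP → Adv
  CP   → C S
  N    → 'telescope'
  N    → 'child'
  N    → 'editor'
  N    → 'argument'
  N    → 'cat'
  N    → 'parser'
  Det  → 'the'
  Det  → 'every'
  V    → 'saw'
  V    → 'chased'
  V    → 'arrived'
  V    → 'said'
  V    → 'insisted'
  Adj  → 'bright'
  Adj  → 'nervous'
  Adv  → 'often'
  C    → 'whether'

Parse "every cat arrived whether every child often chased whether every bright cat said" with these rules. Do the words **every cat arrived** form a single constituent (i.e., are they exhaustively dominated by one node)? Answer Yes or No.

[S [NP [Det every] [N cat]] [VP [V arrived] [CP [C whether] [S [NP [Det every] [N child]] [VP [AdvP [Adv often]] [VP [V chased] [CP [C whether] [S [NP [Det every] [AP [Adj bright]] [N cat]] [VP [V said]]]]]]]]]]
The smallest constituent containing 'every cat arrived' is the S spanning 'every cat arrived whether every child often chased whether every bright cat said'; no single node in the tree dominates exactly the given words.

No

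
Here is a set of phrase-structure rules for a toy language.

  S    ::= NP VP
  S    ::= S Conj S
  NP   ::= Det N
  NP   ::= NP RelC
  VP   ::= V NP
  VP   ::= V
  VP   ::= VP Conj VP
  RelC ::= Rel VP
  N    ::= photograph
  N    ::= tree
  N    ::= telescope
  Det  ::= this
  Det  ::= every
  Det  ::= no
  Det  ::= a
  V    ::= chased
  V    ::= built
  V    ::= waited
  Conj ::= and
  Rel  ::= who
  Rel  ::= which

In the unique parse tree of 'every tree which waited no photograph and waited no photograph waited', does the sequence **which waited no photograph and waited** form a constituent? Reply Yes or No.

[S [NP [NP [Det every] [N tree]] [RelC [Rel which] [VP [VP [V waited] [NP [Det no] [N photograph]]] [Conj and] [VP [V waited] [NP [Det no] [N photograph]]]]]] [VP [V waited]]]
The smallest constituent containing 'which waited no photograph and waited' is the RelC spanning 'which waited no photograph and waited no photograph'; no single node in the tree dominates exactly the given words.

No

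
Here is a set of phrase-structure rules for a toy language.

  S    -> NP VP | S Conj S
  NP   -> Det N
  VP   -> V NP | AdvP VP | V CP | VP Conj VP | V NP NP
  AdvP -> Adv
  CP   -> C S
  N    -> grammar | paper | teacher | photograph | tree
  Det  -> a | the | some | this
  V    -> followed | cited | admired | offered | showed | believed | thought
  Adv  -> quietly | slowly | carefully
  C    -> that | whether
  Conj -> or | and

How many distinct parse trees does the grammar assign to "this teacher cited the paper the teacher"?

1

[S [NP [Det this] [N teacher]] [VP [V cited] [NP [Det the] [N paper]] [NP [Det the] [N teacher]]]]
No rule offers an alternative attachment or grouping for any span, so this is the only derivation.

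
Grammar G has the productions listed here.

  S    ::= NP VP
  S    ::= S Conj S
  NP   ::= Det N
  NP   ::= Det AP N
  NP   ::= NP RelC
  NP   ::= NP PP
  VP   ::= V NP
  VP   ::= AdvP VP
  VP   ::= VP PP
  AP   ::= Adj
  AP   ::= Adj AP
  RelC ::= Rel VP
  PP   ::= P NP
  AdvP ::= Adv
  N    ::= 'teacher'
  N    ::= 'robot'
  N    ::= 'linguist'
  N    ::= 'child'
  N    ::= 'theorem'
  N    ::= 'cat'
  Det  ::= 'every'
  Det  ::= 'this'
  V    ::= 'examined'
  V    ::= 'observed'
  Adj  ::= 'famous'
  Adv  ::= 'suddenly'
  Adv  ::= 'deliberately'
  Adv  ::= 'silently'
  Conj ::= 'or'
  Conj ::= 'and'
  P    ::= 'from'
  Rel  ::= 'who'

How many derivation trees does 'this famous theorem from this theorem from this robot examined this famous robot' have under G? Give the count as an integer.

2

The two bracketings:
[S [NP [NP [Det this] [AP [Adj famous]] [N theorem]] [PP [P from] [NP [NP [Det this] [N theorem]] [PP [P from] [NP [Det this] [N robot]]]]]] [VP [V examined] [NP [Det this] [AP [Adj famous]] [N robot]]]]
[S [NP [NP [NP [Det this] [AP [Adj famous]] [N theorem]] [PP [P from] [NP [Det this] [N theorem]]]] [PP [P from] [NP [Det this] [N robot]]]] [VP [V examined] [NP [Det this] [AP [Adj famous]] [N robot]]]]
The trees differ in how a recursive rule is bracketed over the same span.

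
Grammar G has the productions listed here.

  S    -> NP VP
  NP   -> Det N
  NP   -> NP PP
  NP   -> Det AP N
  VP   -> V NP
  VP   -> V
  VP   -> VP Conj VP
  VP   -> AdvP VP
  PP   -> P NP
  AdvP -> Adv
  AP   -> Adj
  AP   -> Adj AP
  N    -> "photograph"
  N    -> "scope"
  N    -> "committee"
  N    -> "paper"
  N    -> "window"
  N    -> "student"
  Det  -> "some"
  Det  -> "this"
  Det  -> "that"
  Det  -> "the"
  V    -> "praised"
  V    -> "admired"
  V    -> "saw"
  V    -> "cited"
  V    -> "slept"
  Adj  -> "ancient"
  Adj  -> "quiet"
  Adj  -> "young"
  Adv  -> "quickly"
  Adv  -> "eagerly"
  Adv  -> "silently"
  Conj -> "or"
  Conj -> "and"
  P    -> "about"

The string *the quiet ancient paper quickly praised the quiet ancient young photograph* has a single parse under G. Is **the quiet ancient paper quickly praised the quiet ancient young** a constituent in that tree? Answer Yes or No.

[S [NP [Det the] [AP [Adj quiet] [AP [Adj ancient]]] [N paper]] [VP [AdvP [Adv quickly]] [VP [V praised] [NP [Det the] [AP [Adj quiet] [AP [Adj ancient] [AP [Adj young]]]] [N photograph]]]]]
The smallest constituent containing 'the quiet ancient paper quickly praised the quiet ancient young' is the S spanning 'the quiet ancient paper quickly praised the quiet ancient young photograph'; no single node in the tree dominates exactly the given words.

No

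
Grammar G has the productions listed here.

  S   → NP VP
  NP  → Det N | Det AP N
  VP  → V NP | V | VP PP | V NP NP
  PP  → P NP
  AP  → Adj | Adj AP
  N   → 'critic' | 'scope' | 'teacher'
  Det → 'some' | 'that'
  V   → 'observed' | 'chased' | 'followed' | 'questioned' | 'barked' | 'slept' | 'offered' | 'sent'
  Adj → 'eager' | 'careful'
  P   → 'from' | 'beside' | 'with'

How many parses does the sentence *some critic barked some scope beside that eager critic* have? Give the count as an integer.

[S [NP [Det some] [N critic]] [VP [VP [V barked] [NP [Det some] [N scope]]] [PP [P beside] [NP [Det that] [AP [Adj eager]] [N critic]]]]]
No rule offers an alternative attachment or grouping for any span, so this is the only derivation.

1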